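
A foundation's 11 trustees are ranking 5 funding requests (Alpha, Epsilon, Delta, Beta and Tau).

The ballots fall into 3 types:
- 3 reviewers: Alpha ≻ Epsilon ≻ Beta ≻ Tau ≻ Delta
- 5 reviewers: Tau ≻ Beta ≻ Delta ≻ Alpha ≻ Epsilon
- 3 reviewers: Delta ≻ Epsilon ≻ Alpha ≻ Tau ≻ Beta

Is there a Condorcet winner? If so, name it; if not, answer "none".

Head-to-head results (11 reviewers):
Alpha–Epsilon: Alpha 8–3.
Alpha vs Delta: 3 for Alpha, 8 for Delta — Delta by 8–3.
Alpha vs Beta: 3+3 = 6 for Alpha, 5 for Beta — Alpha by 6–5.
Alpha vs Tau: Alpha preferred on 3+3 = 6 ballots; Alpha wins 6–5.
Epsilon vs Delta: Delta wins 8–3.
Epsilon vs Beta: Epsilon wins 6–5.
Epsilon vs Tau: Epsilon wins 6–5.
Delta vs Beta: 3 for Delta, 8 for Beta — Beta by 8–3.
Delta vs Tau: Tau, 8–3.
Beta vs Tau: Beta is ranked higher on 3 ballots, Tau on 8. Tau wins 8–3.
Each project drops at least one matchup (Alpha loses to Delta; Epsilon loses to Alpha; Delta loses to Beta; Beta loses to Alpha; Tau loses to Alpha); the cycle Alpha → Beta → Delta → Alpha rules out a Condorcet winner.

none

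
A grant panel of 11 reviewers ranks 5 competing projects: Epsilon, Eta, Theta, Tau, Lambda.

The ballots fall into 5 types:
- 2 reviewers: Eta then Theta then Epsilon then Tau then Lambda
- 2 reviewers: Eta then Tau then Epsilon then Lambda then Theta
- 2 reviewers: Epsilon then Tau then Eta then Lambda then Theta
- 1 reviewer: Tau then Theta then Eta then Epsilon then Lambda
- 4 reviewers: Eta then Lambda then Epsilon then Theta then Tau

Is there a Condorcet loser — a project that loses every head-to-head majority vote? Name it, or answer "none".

none

Head-to-head results (11 reviewers):
Epsilon vs Eta: 2 for Epsilon, 9 for Eta — Eta by 9–2.
Epsilon vs Theta: 8 to 3, Epsilon.
Epsilon vs Tau: 8 to 3, Epsilon.
Epsilon vs Lambda: Epsilon wins 7–4.
Eta vs Theta: Eta is ranked higher on 2+2+2+4 = 10 ballots, Theta on 1. Eta wins 10–1.
Eta vs Tau: Eta, 8–3.
Eta vs Lambda: Eta wins 11–0.
Theta–Tau: Theta 6–5.
Theta vs Lambda: Lambda, 8–3.
Tau vs Lambda: Tau preferred on 2+2+2+1 = 7 ballots; Tau wins 7–4.
Each project has at least one pairwise win (Epsilon beats Theta; Eta beats Epsilon; Theta beats Tau; Tau beats Lambda; Lambda beats Theta) — no Condorcet loser.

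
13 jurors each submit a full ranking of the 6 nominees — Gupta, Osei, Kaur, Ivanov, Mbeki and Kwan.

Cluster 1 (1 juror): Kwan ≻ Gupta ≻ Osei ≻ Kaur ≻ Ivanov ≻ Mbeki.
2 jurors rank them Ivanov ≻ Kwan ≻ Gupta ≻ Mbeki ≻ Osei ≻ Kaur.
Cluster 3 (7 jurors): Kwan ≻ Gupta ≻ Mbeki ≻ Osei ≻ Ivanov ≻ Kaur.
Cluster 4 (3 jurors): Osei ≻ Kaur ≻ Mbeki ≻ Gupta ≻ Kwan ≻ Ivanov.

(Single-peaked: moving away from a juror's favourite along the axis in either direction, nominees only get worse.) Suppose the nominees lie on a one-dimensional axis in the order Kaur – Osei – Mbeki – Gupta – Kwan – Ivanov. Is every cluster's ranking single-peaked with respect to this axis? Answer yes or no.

no

Axis positions: Kaur=1, Osei=2, Mbeki=3, Gupta=4, Kwan=5, Ivanov=6.
Cluster 1: ranking walks positions 5-4-2-1-6-3; Osei is ranked above Mbeki even though Mbeki lies between Osei and the peak Kwan on the axis — preferences dip and rise again. Not single-peaked.
Cluster 2 (peak Ivanov at position 6): ranking walks positions 6-5-4-3-2-1, expanding outward from the peak — single-peaked.
Cluster 3 (peak Kwan at position 5): ranking walks positions 5-4-3-2-6-1, expanding outward from the peak — single-peaked.
Cluster 4 (peak Osei at position 2): ranking walks positions 2-1-3-4-5-6, expanding outward from the peak — single-peaked.
Cluster 1 violates single-peakedness, so the profile is not single-peaked on this axis.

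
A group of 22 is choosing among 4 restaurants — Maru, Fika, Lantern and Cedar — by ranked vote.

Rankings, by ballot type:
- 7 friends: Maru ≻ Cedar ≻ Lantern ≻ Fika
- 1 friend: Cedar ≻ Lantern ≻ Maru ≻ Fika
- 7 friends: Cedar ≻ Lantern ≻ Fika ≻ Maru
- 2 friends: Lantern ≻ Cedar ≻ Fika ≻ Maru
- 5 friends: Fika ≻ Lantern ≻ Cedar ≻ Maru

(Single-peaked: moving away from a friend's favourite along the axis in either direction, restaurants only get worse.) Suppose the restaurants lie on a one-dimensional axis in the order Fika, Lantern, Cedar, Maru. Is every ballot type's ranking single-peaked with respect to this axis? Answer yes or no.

yes

Axis positions: Fika=1, Lantern=2, Cedar=3, Maru=4.
Ballot type 1 (peak Maru at position 4): ranking walks positions 4-3-2-1, expanding outward from the peak — single-peaked.
Ballot type 2 (peak Cedar at position 3): ranking walks positions 3-2-4-1, expanding outward from the peak — single-peaked.
Ballot type 3 (peak Cedar at position 3): ranking walks positions 3-2-1-4, expanding outward from the peak — single-peaked.
Ballot type 4 (peak Lantern at position 2): ranking walks positions 2-3-1-4, expanding outward from the peak — single-peaked.
Ballot type 5 (peak Fika at position 1): ranking walks positions 1-2-3-4, expanding outward from the peak — single-peaked.
Every ranking is single-peaked on this axis.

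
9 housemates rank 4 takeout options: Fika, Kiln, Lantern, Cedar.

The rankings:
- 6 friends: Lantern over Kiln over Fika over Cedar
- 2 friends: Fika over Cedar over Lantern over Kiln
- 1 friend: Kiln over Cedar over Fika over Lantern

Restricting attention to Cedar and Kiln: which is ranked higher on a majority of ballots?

Kiln

Ballots ranking Cedar above Kiln: 2.
Ballots ranking Kiln above Cedar: 9 − 2 = 7.
Kiln wins the head-to-head 7–2.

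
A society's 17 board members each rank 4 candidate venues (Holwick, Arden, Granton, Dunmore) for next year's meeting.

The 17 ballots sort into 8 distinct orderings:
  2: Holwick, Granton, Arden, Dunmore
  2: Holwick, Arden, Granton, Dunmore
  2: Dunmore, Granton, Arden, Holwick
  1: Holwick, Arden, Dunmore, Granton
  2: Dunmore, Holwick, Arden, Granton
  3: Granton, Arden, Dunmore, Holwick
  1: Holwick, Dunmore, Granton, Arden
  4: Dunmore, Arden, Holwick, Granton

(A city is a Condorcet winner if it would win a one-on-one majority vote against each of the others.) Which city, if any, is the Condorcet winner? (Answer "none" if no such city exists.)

Dunmore

Head-to-head results (17 organisers):
Holwick vs Arden: 2+2+1+2+1 = 8 for Holwick, 9 for Arden — Arden by 9–8.
Holwick vs Granton: Holwick is ranked higher on 2+2+1+2+1+4 = 12 ballots, Granton on 5. Holwick wins 12–5.
Holwick–Dunmore: Dunmore 11–6.
Arden vs Granton: Arden wins 9–8.
Arden vs Dunmore: Dunmore, 9–8.
Granton vs Dunmore: Granton preferred on 2+2+3 = 7 ballots; Dunmore wins 10–7.
Dunmore defeats every rival head-to-head and is the Condorcet winner.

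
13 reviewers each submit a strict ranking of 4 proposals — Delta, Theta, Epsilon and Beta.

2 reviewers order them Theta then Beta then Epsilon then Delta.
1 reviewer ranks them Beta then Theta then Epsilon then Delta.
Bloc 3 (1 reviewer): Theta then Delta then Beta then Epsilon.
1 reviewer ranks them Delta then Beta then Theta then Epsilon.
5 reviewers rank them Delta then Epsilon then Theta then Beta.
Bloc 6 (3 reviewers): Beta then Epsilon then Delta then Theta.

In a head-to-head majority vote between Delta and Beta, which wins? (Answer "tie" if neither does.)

Delta

Ballots ranking Delta above Beta: 1 + 1 + 5 = 7.
Ballots ranking Beta above Delta: 13 − 7 = 6.
Delta wins the head-to-head 7–6.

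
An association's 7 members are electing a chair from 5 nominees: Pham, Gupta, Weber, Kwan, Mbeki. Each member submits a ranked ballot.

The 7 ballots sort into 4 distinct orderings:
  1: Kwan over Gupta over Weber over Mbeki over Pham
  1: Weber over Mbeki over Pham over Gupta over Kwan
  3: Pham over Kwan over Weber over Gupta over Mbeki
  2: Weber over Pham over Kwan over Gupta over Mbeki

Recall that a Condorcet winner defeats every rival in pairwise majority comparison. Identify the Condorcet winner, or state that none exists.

none

Pairwise majorities:
Pham vs Gupta: Pham wins 6–1.
Pham vs Weber: Weber wins 4–3.
Pham vs Kwan: Pham, 6–1.
Pham–Mbeki: Pham 5–2.
Gupta vs Weber: Weber wins 6–1.
Gupta vs Kwan: Kwan, 6–1.
Gupta vs Mbeki: Gupta wins 6–1.
Weber vs Kwan: Kwan, 4–3.
Weber vs Mbeki: Weber, 7–0.
Kwan vs Mbeki: Kwan wins 6–1.
Every candidate loses at least once (Pham loses to Weber; Gupta loses to Pham; Weber loses to Kwan; Kwan loses to Pham; Mbeki loses to Pham). The majority relation contains the cycle Pham → Kwan → Weber → Pham, so there is no Condorcet winner.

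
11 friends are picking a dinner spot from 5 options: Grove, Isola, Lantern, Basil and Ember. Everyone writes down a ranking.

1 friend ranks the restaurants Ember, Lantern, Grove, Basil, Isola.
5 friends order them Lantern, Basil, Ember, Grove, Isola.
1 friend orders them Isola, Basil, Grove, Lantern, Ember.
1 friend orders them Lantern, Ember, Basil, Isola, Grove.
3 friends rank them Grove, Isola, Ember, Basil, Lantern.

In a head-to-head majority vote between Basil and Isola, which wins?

Basil

Ballots ranking Basil above Isola: 1 + 5 + 1 = 7.
Ballots ranking Isola above Basil: 11 − 7 = 4.
Basil wins the head-to-head 7–4.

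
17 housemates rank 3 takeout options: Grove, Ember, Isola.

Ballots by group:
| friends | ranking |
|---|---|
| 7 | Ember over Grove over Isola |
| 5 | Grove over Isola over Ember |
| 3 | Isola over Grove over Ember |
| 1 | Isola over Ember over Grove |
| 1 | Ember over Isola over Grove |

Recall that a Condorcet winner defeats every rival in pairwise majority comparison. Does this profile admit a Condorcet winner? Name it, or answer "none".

none

Pairwise majorities:
Grove vs Ember: Grove preferred on 5+3 = 8 ballots; Ember wins 9–8.
Grove vs Isola: Grove preferred on 7+5 = 12 ballots; Grove wins 12–5.
Ember vs Isola: 8 to 9, Isola.
No restaurant is unbeaten: Grove loses to Ember; Ember loses to Isola; Isola loses to Grove. In particular Grove beats Isola beats Ember beats Grove is a majority cycle — no Condorcet winner exists.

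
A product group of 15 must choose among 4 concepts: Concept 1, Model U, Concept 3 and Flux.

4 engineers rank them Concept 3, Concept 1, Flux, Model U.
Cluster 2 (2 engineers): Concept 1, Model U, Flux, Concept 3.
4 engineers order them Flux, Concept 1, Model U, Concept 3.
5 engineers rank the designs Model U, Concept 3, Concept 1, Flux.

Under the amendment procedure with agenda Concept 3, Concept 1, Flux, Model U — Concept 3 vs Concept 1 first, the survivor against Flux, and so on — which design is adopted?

Model U

Round 1: Concept 3 vs Concept 1 — 9–6, Concept 3 advances.
Round 2: Concept 3 vs Flux — 9–6, Concept 3 advances.
Round 3: Concept 3 vs Model U — 4–11, Model U advances.
The agenda winner is Model U.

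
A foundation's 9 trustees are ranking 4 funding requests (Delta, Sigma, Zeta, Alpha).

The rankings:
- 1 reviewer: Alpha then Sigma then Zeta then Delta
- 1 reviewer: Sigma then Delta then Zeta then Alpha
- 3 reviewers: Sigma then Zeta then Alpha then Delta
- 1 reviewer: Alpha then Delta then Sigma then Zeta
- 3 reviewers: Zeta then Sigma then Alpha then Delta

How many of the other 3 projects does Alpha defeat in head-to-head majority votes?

1

Alpha against each rival (9 reviewers):
Alpha vs Delta: 1+3+1+3 = 8 for Alpha, 1 for Delta — Alpha by 8–1.
Alpha vs Sigma: 2 to 7, Sigma.
Alpha vs Zeta: Zeta, 7–2.
Alpha beats Delta; loses to Sigma, Zeta — 1 pairwise win.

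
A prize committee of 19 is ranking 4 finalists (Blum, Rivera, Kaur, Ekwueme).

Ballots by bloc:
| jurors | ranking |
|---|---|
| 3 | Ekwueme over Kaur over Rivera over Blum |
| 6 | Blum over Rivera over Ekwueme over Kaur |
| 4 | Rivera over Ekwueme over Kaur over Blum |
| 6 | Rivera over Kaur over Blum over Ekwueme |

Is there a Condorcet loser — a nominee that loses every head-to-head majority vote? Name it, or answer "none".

none

Head-to-head results (19 jurors):
Blum vs Rivera: Rivera, 13–6.
Blum vs Kaur: Kaur, 13–6.
Blum vs Ekwueme: Blum, 12–7.
Rivera–Kaur: Rivera 16–3.
Rivera vs Ekwueme: Rivera is ranked higher on 6+4+6 = 16 ballots, Ekwueme on 3. Rivera wins 16–3.
Kaur vs Ekwueme: Kaur is ranked higher on 6 ballots, Ekwueme on 13. Ekwueme wins 13–6.
No nominee is winless: Blum beats Ekwueme; Rivera beats Blum; Kaur beats Blum; Ekwueme beats Kaur. There is no Condorcet loser.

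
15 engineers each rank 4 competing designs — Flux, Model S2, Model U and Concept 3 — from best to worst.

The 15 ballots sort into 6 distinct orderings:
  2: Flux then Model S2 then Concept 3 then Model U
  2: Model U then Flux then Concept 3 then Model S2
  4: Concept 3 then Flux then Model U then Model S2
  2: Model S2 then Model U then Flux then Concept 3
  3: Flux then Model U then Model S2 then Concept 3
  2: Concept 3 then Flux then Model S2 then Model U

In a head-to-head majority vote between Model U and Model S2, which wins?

Ballots ranking Model U above Model S2: 2 + 4 + 3 = 9.
Ballots ranking Model S2 above Model U: 15 − 9 = 6.
Model U wins the head-to-head 9–6.

Model U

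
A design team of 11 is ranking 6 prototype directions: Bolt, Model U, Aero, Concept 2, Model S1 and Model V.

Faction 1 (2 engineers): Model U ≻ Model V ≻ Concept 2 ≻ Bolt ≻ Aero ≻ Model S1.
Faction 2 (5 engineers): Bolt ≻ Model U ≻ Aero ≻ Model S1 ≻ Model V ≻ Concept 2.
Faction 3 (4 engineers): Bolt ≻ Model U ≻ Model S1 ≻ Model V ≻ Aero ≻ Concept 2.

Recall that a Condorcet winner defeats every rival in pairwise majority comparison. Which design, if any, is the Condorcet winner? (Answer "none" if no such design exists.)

Bolt

Check each pair by majority over 11 ballots:
Bolt vs Model U: 9 to 2, Bolt.
Bolt vs Aero: Bolt, 11–0.
Bolt vs Concept 2: Bolt wins 9–2.
Bolt vs Model S1: 11 to 0, Bolt.
Bolt vs Model V: Bolt is ranked higher on 5+4 = 9 ballots, Model V on 2. Bolt wins 9–2.
Model U–Aero: Model U 11–0.
Model U vs Concept 2: 11 to 0, Model U.
Model U vs Model S1: 2+5+4 = 11 for Model U, 0 for Model S1 — Model U by 11–0.
Model U vs Model V: Model U preferred on 2+5+4 = 11 ballots; Model U wins 11–0.
Aero vs Concept 2: Aero is ranked higher on 5+4 = 9 ballots, Concept 2 on 2. Aero wins 9–2.
Aero vs Model S1: Aero wins 7–4.
Aero vs Model V: Model V, 6–5.
Concept 2 vs Model S1: 2 to 9, Model S1.
Concept 2–Model V: Model V 11–0.
Model S1 vs Model V: 9 to 2, Model S1.
Bolt defeats every rival head-to-head and is the Condorcet winner.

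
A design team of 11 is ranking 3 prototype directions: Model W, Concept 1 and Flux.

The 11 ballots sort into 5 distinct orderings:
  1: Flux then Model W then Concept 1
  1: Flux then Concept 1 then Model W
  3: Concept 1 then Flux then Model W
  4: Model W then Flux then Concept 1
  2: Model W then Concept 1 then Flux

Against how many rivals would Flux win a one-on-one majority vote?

1

Flux against each rival (11 engineers):
Flux vs Model W: 5 to 6, Model W.
Flux vs Concept 1: 6 to 5, Flux.
Flux beats Concept 1; loses to Model W — 1 pairwise win.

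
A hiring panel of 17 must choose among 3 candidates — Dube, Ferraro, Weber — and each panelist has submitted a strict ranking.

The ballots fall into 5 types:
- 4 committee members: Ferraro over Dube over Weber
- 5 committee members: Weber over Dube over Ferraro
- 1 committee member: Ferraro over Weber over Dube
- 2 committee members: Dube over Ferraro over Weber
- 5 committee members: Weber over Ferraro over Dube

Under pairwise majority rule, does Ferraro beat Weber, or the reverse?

Ballots ranking Ferraro above Weber: 4 + 1 + 2 = 7.
Ballots ranking Weber above Ferraro: 17 − 7 = 10.
Weber wins the head-to-head 10–7.

Weber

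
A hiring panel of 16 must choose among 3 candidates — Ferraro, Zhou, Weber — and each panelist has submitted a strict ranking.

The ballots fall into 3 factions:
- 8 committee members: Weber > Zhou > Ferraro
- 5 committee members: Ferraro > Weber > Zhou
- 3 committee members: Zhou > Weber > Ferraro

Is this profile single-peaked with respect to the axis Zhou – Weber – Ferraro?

yes

Axis positions: Zhou=1, Weber=2, Ferraro=3.
Faction 1 (peak Weber at position 2): ranking walks positions 2-1-3, expanding outward from the peak — single-peaked.
Faction 2 (peak Ferraro at position 3): ranking walks positions 3-2-1, expanding outward from the peak — single-peaked.
Faction 3 (peak Zhou at position 1): ranking walks positions 1-2-3, expanding outward from the peak — single-peaked.
Every ranking is single-peaked on this axis.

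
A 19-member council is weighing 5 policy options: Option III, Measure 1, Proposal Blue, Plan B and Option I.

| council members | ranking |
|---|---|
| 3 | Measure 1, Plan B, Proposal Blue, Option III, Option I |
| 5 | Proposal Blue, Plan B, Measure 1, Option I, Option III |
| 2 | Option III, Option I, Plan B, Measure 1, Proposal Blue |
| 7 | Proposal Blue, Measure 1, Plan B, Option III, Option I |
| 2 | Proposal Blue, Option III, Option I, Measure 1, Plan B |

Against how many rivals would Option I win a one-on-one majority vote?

0

Option I against each rival (19 council members):
Option I vs Option III: 5 for Option I, 14 for Option III — Option III by 14–5.
Option I vs Measure 1: Measure 1 wins 15–4.
Option I vs Proposal Blue: Option I preferred on 2 ballots; Proposal Blue wins 17–2.
Option I vs Plan B: Plan B wins 15–4.
Option I beats no one; loses to Option III, Measure 1, Proposal Blue, Plan B — 0 pairwise wins.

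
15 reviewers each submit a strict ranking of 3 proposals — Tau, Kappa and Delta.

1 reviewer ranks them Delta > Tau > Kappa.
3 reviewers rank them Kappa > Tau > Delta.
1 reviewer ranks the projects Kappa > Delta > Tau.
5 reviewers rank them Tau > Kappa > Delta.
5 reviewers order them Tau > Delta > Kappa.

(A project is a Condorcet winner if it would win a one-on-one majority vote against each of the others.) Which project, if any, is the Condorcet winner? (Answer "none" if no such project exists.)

Head-to-head results (15 reviewers):
Tau vs Kappa: Tau preferred on 1+5+5 = 11 ballots; Tau wins 11–4.
Tau vs Delta: 13 to 2, Tau.
Kappa vs Delta: 9 to 6, Kappa.
Tau wins every pairwise contest, so Tau is the Condorcet winner.

Tau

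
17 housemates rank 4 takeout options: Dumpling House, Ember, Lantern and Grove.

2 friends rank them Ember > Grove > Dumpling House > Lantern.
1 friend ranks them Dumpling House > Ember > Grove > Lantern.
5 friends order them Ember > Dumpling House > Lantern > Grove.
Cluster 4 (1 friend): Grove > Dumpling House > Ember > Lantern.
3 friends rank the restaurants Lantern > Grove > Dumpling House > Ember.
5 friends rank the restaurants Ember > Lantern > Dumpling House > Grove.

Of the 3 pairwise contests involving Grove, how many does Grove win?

Grove against each rival (17 friends):
Grove–Dumpling House: Dumpling House 11–6.
Grove vs Ember: Ember wins 13–4.
Grove vs Lantern: Grove is ranked higher on 2+1+1 = 4 ballots, Lantern on 13. Lantern wins 13–4.
Grove beats no one; loses to Dumpling House, Ember, Lantern — 0 pairwise wins.

0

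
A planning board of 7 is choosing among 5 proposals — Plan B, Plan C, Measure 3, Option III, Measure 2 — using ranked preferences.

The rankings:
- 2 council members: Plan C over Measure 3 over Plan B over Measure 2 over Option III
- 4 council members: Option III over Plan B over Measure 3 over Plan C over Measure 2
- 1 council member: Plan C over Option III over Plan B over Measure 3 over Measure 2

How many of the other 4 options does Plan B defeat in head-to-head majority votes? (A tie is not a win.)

3

Plan B against each rival (7 council members):
Plan B–Plan C: Plan B 4–3.
Plan B–Measure 3: Plan B 5–2.
Plan B vs Option III: Option III wins 5–2.
Plan B vs Measure 2: Plan B is ranked higher on 2+4+1 = 7 ballots, Measure 2 on 0. Plan B wins 7–0.
Plan B beats Plan C, Measure 3, Measure 2; loses to Option III — 3 pairwise wins.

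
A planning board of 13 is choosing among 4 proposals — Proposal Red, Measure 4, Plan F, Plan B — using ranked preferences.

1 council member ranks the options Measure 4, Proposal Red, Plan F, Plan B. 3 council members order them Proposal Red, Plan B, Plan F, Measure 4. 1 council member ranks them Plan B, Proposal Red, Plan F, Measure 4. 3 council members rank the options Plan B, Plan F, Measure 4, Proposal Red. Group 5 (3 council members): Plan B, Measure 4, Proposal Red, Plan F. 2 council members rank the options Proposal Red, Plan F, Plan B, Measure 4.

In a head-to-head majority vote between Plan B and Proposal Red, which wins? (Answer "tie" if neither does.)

Ballots ranking Plan B above Proposal Red: 1 + 3 + 3 = 7.
Ballots ranking Proposal Red above Plan B: 13 − 7 = 6.
Plan B wins the head-to-head 7–6.

Plan B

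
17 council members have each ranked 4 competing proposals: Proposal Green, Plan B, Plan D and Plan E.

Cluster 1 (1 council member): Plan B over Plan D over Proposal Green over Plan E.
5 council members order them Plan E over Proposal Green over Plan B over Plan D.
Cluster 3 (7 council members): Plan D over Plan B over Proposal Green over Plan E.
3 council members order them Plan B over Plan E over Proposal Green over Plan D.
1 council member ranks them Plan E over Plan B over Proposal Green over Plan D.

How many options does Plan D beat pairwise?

0

Plan D against each rival (17 council members):
Plan D vs Proposal Green: Proposal Green wins 9–8.
Plan D vs Plan B: Plan B, 10–7.
Plan D vs Plan E: Plan E wins 9–8.
Plan D beats no one; loses to Proposal Green, Plan B, Plan E — 0 pairwise wins.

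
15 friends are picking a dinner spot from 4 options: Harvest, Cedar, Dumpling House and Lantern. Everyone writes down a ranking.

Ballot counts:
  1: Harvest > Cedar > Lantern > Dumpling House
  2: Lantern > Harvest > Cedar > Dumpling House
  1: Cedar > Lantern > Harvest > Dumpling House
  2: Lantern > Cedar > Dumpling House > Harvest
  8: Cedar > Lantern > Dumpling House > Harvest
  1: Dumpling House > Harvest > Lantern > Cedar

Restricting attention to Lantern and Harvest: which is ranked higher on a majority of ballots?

Ballots ranking Lantern above Harvest: 2 + 1 + 2 + 8 = 13.
Ballots ranking Harvest above Lantern: 15 − 13 = 2.
Lantern wins the head-to-head 13–2.

Lantern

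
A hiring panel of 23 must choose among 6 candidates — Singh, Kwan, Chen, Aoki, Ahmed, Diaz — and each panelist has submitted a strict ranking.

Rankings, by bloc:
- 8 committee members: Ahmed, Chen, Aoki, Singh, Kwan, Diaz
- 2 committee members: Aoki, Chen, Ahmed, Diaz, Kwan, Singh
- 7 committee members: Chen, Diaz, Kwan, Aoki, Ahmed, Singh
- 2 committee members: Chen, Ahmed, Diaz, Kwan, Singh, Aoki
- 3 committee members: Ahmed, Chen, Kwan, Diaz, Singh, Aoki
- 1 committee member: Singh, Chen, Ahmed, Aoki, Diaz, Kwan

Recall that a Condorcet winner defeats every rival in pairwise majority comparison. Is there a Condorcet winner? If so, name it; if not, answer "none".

Chen

Check each pair by majority over 23 ballots:
Singh–Kwan: Kwan 14–9.
Singh vs Chen: Chen, 22–1.
Singh vs Aoki: Aoki, 17–6.
Singh vs Ahmed: Ahmed, 22–1.
Singh–Diaz: Diaz 14–9.
Kwan vs Chen: Chen, 23–0.
Kwan vs Aoki: Kwan, 12–11.
Kwan vs Ahmed: Ahmed, 16–7.
Kwan vs Diaz: Diaz, 12–11.
Chen vs Aoki: Chen, 21–2.
Chen–Ahmed: Chen 12–11.
Chen vs Diaz: Chen wins 23–0.
Aoki vs Ahmed: Ahmed, 14–9.
Aoki–Diaz: Diaz 12–11.
Ahmed vs Diaz: Ahmed wins 16–7.
Only Chen has no losses; Chen is the Condorcet winner.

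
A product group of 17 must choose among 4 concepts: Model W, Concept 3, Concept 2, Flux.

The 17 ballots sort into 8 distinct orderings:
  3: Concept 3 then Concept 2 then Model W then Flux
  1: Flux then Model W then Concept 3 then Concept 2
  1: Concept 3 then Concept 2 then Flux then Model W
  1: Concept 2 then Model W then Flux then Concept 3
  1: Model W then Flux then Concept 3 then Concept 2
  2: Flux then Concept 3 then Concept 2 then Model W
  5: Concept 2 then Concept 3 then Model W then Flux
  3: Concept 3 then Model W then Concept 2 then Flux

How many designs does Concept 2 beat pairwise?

Concept 2 against each rival (17 engineers):
Concept 2–Model W: Concept 2 12–5.
Concept 2 vs Concept 3: Concept 3, 11–6.
Concept 2 vs Flux: Concept 2, 13–4.
Concept 2 beats Model W, Flux; loses to Concept 3 — 2 pairwise wins.

2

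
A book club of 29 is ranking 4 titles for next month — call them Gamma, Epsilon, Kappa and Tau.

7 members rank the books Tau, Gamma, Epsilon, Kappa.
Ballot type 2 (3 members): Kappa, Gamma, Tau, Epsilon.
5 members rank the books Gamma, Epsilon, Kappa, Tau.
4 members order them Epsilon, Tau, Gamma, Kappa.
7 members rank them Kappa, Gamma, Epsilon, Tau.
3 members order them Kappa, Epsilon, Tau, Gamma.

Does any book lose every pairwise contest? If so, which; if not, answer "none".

Head-to-head results (29 members):
Gamma vs Epsilon: 7+3+5+7 = 22 for Gamma, 7 for Epsilon — Gamma by 22–7.
Gamma–Kappa: Gamma 16–13.
Gamma vs Tau: Gamma is ranked higher on 3+5+7 = 15 ballots, Tau on 14. Gamma wins 15–14.
Epsilon vs Kappa: Epsilon, 16–13.
Epsilon–Tau: Epsilon 19–10.
Kappa vs Tau: Kappa, 18–11.
Tau loses to every other book — it is the Condorcet loser.

Tau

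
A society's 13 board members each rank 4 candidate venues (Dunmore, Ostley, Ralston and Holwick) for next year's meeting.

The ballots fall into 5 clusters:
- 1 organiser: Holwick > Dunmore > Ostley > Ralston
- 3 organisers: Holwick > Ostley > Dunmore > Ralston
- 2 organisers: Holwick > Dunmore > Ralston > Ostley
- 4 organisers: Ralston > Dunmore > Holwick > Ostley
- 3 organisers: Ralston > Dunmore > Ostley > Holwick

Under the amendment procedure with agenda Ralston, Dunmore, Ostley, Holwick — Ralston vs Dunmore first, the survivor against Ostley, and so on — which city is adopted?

Ralston

Round 1: Ralston vs Dunmore — 7–6, Ralston advances.
Round 2: Ralston vs Ostley — 9–4, Ralston advances.
Round 3: Ralston vs Holwick — 7–6, Ralston advances.
The agenda winner is Ralston.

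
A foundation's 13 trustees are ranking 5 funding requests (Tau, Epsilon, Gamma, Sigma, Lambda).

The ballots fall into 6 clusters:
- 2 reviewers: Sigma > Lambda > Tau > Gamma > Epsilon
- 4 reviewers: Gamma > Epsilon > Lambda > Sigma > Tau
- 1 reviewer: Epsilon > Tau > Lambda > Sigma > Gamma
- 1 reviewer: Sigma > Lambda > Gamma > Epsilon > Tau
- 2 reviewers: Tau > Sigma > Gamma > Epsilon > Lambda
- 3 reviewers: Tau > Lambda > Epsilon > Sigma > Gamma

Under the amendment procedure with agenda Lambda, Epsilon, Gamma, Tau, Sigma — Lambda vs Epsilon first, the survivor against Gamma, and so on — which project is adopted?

Sigma

Round 1: Lambda vs Epsilon — 6–7, Epsilon advances.
Round 2: Epsilon vs Gamma — 4–9, Gamma advances.
Round 3: Gamma vs Tau — 5–8, Tau advances.
Round 4: Tau vs Sigma — 6–7, Sigma advances.
The agenda winner is Sigma.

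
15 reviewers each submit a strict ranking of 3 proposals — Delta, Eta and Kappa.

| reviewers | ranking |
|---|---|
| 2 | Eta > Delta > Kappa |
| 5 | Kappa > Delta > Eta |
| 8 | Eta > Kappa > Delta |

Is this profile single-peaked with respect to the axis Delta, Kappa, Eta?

Axis positions: Delta=1, Kappa=2, Eta=3.
Ballot type 1: ranking walks positions 3-1-2; Delta is ranked above Kappa even though Kappa lies between Delta and the peak Eta on the axis — preferences dip and rise again. Not single-peaked.
Ballot type 2 (peak Kappa at position 2): ranking walks positions 2-1-3, expanding outward from the peak — single-peaked.
Ballot type 3 (peak Eta at position 3): ranking walks positions 3-2-1, expanding outward from the peak — single-peaked.
Ballot type 1 violates single-peakedness, so the profile is not single-peaked on this axis.

no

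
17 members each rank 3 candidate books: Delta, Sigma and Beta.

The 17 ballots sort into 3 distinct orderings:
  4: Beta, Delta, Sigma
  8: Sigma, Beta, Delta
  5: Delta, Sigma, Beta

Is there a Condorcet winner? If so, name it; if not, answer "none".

none

Pairwise majorities:
Delta vs Sigma: Delta wins 9–8.
Delta vs Beta: 5 to 12, Beta.
Sigma vs Beta: Sigma preferred on 8+5 = 13 ballots; Sigma wins 13–4.
Each book drops at least one matchup (Delta loses to Beta; Sigma loses to Delta; Beta loses to Sigma); the cycle Delta > Sigma > Beta > Delta rules out a Condorcet winner.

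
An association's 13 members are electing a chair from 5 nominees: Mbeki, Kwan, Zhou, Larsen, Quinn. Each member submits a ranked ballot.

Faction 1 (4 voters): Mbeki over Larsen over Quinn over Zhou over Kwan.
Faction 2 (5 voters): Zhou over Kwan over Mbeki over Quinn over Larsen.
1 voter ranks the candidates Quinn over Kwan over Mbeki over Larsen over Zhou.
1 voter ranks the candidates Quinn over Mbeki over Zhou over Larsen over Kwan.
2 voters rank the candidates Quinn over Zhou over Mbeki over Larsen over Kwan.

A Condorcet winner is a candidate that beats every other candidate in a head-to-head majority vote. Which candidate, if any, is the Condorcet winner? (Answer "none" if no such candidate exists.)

none

Pairwise majorities:
Mbeki vs Kwan: Mbeki wins 7–6.
Mbeki–Zhou: Zhou 7–6.
Mbeki vs Larsen: Mbeki wins 13–0.
Mbeki vs Quinn: Mbeki, 9–4.
Kwan vs Zhou: Zhou wins 12–1.
Kwan–Larsen: Larsen 7–6.
Kwan vs Quinn: Quinn, 8–5.
Zhou vs Larsen: Zhou wins 8–5.
Zhou vs Quinn: Quinn wins 8–5.
Larsen vs Quinn: Quinn wins 9–4.
No candidate is unbeaten: Mbeki loses to Zhou; Kwan loses to Mbeki; Zhou loses to Quinn; Larsen loses to Mbeki; Quinn loses to Mbeki. In particular Mbeki > Quinn > Zhou > Mbeki is a majority cycle — no Condorcet winner exists.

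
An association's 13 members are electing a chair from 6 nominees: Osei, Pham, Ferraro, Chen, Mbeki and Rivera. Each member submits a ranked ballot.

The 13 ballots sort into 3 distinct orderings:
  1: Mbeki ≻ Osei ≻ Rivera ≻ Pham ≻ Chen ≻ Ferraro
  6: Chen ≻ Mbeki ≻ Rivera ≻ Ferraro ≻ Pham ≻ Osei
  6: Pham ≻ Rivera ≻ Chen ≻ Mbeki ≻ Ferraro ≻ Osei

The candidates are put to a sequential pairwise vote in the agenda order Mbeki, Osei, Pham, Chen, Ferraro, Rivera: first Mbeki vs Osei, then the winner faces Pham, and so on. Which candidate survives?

Rivera

Round 1: Mbeki vs Osei — 13–0, Mbeki advances.
Round 2: Mbeki vs Pham — 7–6, Mbeki advances.
Round 3: Mbeki vs Chen — 1–12, Chen advances.
Round 4: Chen vs Ferraro — 13–0, Chen advances.
Round 5: Chen vs Rivera — 6–7, Rivera advances.
Rivera survives the agenda.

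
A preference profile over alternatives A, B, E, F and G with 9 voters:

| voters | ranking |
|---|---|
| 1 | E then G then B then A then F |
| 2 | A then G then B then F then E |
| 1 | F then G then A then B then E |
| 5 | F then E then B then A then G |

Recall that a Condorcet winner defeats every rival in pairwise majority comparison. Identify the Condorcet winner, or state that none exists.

F

Head-to-head results (9 voters):
A vs B: A is ranked higher on 2+1 = 3 ballots, B on 6. B wins 6–3.
A vs E: A preferred on 2+1 = 3 ballots; E wins 6–3.
A vs F: F, 6–3.
A–G: A 7–2.
B vs E: B preferred on 2+1 = 3 ballots; E wins 6–3.
B vs F: F wins 6–3.
B vs G: B is ranked higher on 5 ballots, G on 4. B wins 5–4.
E vs F: F, 8–1.
E–G: E 6–3.
F vs G: F wins 6–3.
F defeats every rival head-to-head and is the Condorcet winner.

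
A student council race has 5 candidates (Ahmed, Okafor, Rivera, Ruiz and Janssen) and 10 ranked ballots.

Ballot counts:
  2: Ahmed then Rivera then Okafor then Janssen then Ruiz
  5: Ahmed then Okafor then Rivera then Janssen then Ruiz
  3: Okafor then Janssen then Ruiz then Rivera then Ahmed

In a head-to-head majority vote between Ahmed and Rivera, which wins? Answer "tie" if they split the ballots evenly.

Ahmed

Ballots ranking Ahmed above Rivera: 2 + 5 = 7.
Ballots ranking Rivera above Ahmed: 10 − 7 = 3.
Ahmed wins the head-to-head 7–3.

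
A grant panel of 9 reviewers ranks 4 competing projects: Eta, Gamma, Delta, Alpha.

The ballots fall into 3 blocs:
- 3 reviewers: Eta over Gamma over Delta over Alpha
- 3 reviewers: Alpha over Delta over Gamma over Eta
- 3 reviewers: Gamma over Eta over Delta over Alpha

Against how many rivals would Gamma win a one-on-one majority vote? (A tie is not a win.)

Gamma against each rival (9 reviewers):
Gamma vs Eta: 6 to 3, Gamma.
Gamma vs Delta: Gamma preferred on 3+3 = 6 ballots; Gamma wins 6–3.
Gamma vs Alpha: Gamma is ranked higher on 3+3 = 6 ballots, Alpha on 3. Gamma wins 6–3.
Gamma beats Eta, Delta, Alpha — 3 pairwise wins.

3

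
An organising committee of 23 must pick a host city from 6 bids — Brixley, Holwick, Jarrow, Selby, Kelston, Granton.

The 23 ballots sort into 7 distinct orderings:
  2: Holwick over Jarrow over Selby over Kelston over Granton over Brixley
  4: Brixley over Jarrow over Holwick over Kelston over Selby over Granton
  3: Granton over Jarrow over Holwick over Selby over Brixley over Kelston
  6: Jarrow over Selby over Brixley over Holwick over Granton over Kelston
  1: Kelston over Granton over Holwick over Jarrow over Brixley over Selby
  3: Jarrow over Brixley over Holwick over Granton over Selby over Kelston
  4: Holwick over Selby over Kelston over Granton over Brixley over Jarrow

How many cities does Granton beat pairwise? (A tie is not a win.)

1

Granton against each rival (23 organisers):
Granton vs Brixley: 10 to 13, Brixley.
Granton vs Holwick: Granton preferred on 3+1 = 4 ballots; Holwick wins 19–4.
Granton vs Jarrow: Granton preferred on 3+1+4 = 8 ballots; Jarrow wins 15–8.
Granton vs Selby: Selby wins 16–7.
Granton vs Kelston: Granton, 12–11.
Granton beats Kelston; loses to Brixley, Holwick, Jarrow, Selby — 1 pairwise win.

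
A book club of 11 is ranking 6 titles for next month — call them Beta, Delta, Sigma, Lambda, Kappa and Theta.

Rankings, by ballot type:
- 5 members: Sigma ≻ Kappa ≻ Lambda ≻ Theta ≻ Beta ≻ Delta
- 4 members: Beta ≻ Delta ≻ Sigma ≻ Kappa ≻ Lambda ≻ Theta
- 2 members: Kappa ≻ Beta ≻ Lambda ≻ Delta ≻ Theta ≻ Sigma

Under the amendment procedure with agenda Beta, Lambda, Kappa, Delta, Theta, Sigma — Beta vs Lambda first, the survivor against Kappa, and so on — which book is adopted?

Round 1: Beta vs Lambda — 6–5, Beta advances.
Round 2: Beta vs Kappa — 4–7, Kappa advances.
Round 3: Kappa vs Delta — 7–4, Kappa advances.
Round 4: Kappa vs Theta — 11–0, Kappa advances.
Round 5: Kappa vs Sigma — 2–9, Sigma advances.
The agenda winner is Sigma.

Sigma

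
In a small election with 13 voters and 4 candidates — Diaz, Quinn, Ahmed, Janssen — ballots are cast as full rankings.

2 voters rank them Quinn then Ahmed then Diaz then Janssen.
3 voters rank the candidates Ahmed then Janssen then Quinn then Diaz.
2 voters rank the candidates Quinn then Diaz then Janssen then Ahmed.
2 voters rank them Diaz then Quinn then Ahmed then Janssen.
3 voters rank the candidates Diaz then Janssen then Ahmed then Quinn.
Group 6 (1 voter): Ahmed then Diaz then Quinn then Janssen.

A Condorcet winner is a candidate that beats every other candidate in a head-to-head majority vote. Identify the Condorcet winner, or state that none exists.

none

Check each pair by majority over 13 ballots:
Diaz vs Quinn: Diaz is ranked higher on 2+3+1 = 6 ballots, Quinn on 7. Quinn wins 7–6.
Diaz vs Ahmed: Diaz preferred on 2+2+3 = 7 ballots; Diaz wins 7–6.
Diaz vs Janssen: Diaz, 10–3.
Quinn vs Ahmed: 2+2+2 = 6 for Quinn, 7 for Ahmed — Ahmed by 7–6.
Quinn–Janssen: Quinn 7–6.
Ahmed vs Janssen: Ahmed is ranked higher on 2+3+2+1 = 8 ballots, Janssen on 5. Ahmed wins 8–5.
No candidate is unbeaten: Diaz loses to Quinn; Quinn loses to Ahmed; Ahmed loses to Diaz; Janssen loses to Diaz. In particular Diaz beats Ahmed beats Quinn beats Diaz is a majority cycle — no Condorcet winner exists.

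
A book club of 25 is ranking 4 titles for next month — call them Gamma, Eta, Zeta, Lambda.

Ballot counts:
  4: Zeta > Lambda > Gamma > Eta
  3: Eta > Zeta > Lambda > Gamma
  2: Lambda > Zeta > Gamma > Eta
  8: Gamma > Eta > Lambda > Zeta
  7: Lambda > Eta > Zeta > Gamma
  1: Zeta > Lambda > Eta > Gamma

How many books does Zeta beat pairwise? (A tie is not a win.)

Zeta against each rival (25 members):
Zeta vs Gamma: Zeta is ranked higher on 4+3+2+7+1 = 17 ballots, Gamma on 8. Zeta wins 17–8.
Zeta–Eta: Eta 18–7.
Zeta vs Lambda: Zeta is ranked higher on 4+3+1 = 8 ballots, Lambda on 17. Lambda wins 17–8.
Zeta beats Gamma; loses to Eta, Lambda — 1 pairwise win.

1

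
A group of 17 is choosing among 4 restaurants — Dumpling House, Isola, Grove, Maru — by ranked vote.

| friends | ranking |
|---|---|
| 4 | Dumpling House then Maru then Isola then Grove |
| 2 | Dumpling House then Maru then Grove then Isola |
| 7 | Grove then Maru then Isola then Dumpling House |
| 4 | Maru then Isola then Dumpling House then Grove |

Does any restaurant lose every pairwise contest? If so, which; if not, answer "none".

none

Pairwise majorities:
Dumpling House–Isola: Isola 11–6.
Dumpling House vs Grove: Dumpling House, 10–7.
Dumpling House vs Maru: 4+2 = 6 for Dumpling House, 11 for Maru — Maru by 11–6.
Isola vs Grove: 8 to 9, Grove.
Isola–Maru: Maru 17–0.
Grove vs Maru: Maru, 10–7.
Each restaurant has at least one pairwise win (Dumpling House beats Grove; Isola beats Dumpling House; Grove beats Isola; Maru beats Dumpling House) — no Condorcet loser.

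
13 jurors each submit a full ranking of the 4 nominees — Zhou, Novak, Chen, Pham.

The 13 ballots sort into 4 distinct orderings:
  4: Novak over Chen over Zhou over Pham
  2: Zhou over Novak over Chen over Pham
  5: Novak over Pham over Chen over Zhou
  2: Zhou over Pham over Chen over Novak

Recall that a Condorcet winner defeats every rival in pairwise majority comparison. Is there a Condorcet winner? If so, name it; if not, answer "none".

Head-to-head results (13 jurors):
Zhou vs Novak: Zhou preferred on 2+2 = 4 ballots; Novak wins 9–4.
Zhou vs Chen: 2+2 = 4 for Zhou, 9 for Chen — Chen by 9–4.
Zhou vs Pham: Zhou is ranked higher on 4+2+2 = 8 ballots, Pham on 5. Zhou wins 8–5.
Novak vs Chen: Novak is ranked higher on 4+2+5 = 11 ballots, Chen on 2. Novak wins 11–2.
Novak vs Pham: 4+2+5 = 11 for Novak, 2 for Pham — Novak by 11–2.
Chen vs Pham: Chen preferred on 4+2 = 6 ballots; Pham wins 7–6.
Only Novak has no losses; Novak is the Condorcet winner.

Novak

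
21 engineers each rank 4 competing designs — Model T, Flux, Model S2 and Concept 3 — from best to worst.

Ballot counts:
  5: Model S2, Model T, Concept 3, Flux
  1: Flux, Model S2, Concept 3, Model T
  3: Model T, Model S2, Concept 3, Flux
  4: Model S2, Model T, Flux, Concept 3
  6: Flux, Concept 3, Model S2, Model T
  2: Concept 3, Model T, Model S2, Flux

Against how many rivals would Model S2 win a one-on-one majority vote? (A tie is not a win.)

Model S2 against each rival (21 engineers):
Model S2–Model T: Model S2 16–5.
Model S2 vs Flux: Model S2 preferred on 5+3+4+2 = 14 ballots; Model S2 wins 14–7.
Model S2 vs Concept 3: 13 to 8, Model S2.
Model S2 beats Model T, Flux, Concept 3 — 3 pairwise wins.

3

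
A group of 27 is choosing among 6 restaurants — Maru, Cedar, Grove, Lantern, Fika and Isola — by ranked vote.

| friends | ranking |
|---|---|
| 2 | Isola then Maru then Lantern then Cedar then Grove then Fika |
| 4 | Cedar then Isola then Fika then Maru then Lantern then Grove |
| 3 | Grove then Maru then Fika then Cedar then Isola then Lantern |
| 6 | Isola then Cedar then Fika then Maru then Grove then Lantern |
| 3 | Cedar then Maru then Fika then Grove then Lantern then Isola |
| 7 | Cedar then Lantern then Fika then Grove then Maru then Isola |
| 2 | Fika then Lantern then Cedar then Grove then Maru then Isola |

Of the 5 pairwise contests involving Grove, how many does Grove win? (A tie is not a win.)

Grove against each rival (27 friends):
Grove vs Maru: Maru, 15–12.
Grove vs Cedar: 3 to 24, Cedar.
Grove vs Lantern: Lantern, 15–12.
Grove vs Fika: 5 to 22, Fika.
Grove vs Isola: Grove wins 15–12.
Grove beats Isola; loses to Maru, Cedar, Lantern, Fika — 1 pairwise win.

1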